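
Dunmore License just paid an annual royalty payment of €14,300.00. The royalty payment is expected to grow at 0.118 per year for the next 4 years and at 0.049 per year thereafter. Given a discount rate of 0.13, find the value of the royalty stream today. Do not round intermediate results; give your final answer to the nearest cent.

€233149.07

D_1 = 15987.40000
D_2 = 17873.91320
D_3 = 19983.03496
D_4 = 22341.03308
Terminal value at year 4: TV = D_4×(1+g_2)/(r−g_2) = 23435.74370/0.081 = 289330.16918
P_0 = D_1/(1+r)^1 + D_2/(1+r)^2 + D_3/(1+r)^3 + D_4/(1+r)^4 + TV/(1+r)^4
    = 14148.14159 + 13997.89584 + 13849.24562 + 13702.17399 + 177451.61124 = 233149.06828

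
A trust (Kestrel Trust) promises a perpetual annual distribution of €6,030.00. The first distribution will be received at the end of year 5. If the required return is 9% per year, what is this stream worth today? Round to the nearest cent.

Value at end of year 4: C / r = €6,030.00 / 0.09 = €67,000.0000
Discount to today: PV = €67,000.0000 / (1 + 0.09)^4 = €67,000.0000 / 1.411582 = €47,464.49

€47464.49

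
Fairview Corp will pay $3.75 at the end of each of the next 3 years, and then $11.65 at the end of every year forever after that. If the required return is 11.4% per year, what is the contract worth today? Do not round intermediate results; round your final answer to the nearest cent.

$83.02

PV of 3-year annuity: $3.75 × [1 − (1+0.114)^−3] / 0.114 = 9.10055
Perpetuity value at year 3: $11.65 / 0.114 = 102.19298
PV of perpetuity: 102.19298 / (1+0.114)^3 = 73.92060
Total PV = 9.10055 + 73.92060 = 83.02115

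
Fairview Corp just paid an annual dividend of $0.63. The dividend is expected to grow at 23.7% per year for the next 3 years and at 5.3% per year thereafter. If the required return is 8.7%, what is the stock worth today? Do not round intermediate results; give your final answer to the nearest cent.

D_1 = 0.77931
D_2 = 0.96401
D_3 = 1.19248
Terminal value at year 3: TV = D_3×(1+g_2)/(r−g_2) = 1.25568/0.034 = 36.93168
P_0 = D_1/(1+r)^1 + D_2/(1+r)^2 + D_3/(1+r)^3 + TV/(1+r)^3
    = 0.71694 + 0.81587 + 0.92846 + 28.75481 = 31.21607

$31.22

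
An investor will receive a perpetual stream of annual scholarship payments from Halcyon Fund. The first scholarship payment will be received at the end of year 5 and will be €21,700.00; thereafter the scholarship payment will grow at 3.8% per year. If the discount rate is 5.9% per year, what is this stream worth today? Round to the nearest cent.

Value at end of year 4: C₁ / (r − g) = €21,700.00 / (0.059 − 0.038) = €1,033,333.3333
Discount to today: PV = €1,033,333.3333 / (1 + 0.059)^4 = €1,033,333.3333 / 1.257720 = €821,592.75

€821592.75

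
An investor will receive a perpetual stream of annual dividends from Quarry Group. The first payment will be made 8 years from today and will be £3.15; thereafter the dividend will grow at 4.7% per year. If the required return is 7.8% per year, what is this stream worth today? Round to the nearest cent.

Value at end of year 7: C₁ / (r − g) = £3.15 / (0.078 − 0.047) = £101.6129
Discount to today: PV = £101.6129 / (1 + 0.078)^7 = £101.6129 / 1.691731 = £60.06

£60.06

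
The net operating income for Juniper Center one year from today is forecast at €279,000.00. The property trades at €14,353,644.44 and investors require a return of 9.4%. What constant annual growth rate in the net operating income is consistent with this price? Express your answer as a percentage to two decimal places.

7.46%

P = D₁/(r−g) ⇒ g = r − D₁/P = 0.094 − €279,000.00/€14,353,644.44 = 0.074562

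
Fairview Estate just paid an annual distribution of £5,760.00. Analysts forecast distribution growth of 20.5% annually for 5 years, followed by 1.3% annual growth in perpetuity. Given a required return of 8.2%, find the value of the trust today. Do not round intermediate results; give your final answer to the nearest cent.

£185114.42

D_1 = 6940.80000
D_2 = 8363.66400
D_3 = 10078.21512
D_4 = 12144.24922
D_5 = 14633.82031
Terminal value at year 5: TV = D_5×(1+g_2)/(r−g_2) = 14824.05997/0.069 = 214841.44889
P_0 = D_1/(1+r)^1 + D_2/(1+r)^2 + D_3/(1+r)^3 + D_4/(1+r)^4 + D_5/(1+r)^5 + TV/(1+r)^5
    = 6414.78743 + 7144.01003 + 7956.12947 + 8860.56933 + 9867.82444 + 144871.10368 = 185114.42438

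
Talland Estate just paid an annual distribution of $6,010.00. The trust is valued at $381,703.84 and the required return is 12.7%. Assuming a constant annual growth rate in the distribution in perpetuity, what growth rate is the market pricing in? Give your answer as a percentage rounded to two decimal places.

10.95%

P = D₀(1+g)/(r−g) ⇒ P(r−g) = D₀(1+g) ⇒ g(P+D₀) = P·r − D₀
g = (P·r − D₀)/(P + D₀) = ($381,703.84×0.127 − $6,010.00) / ($381,703.84 + $6,010.00) = 0.109530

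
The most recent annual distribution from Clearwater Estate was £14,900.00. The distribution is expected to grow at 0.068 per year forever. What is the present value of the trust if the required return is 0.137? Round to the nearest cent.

£230626.09

D₁ = D₀ × (1 + g) = £14,900.00 × 1.068 = £15,913.2000
Growing perpetuity: P = D₁ / (r − g) = £15,913.2000 / (0.137 − 0.068) = £230,626.09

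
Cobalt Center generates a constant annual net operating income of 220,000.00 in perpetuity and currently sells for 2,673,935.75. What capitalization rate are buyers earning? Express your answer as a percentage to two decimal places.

8.23%

P = C/r ⇒ r = C/P = 220,000.00/2,673,935.75 = 0.082276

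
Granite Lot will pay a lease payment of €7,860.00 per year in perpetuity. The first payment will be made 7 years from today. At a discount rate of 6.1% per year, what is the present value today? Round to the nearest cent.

€90323.43

Value at end of year 6: C / r = €7,860.00 / 0.061 = €128,852.4590
Discount to today: PV = €128,852.4590 / (1 + 0.061)^6 = €128,852.4590 / 1.426567 = €90,323.43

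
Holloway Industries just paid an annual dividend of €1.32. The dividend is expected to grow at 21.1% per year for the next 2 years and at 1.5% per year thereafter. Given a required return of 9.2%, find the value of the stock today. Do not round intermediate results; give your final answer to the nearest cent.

D_1 = 1.59852
D_2 = 1.93581
Terminal value at year 2: TV = D_2×(1+g_2)/(r−g_2) = 1.96484/0.077 = 25.51747
P_0 = D_1/(1+r)^1 + D_2/(1+r)^2 + TV/(1+r)^2
    = 1.46385 + 1.62337 + 21.39894 = 24.48615

€24.49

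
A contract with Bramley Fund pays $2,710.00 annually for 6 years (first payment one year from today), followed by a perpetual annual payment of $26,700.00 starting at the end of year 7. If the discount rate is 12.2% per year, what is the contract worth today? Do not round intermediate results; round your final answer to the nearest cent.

PV of 6-year annuity: $2,710.00 × [1 − (1+0.122)^−6] / 0.122 = 11079.08651
Perpetuity value at year 6: $26,700.00 / 0.122 = 218852.45902
PV of perpetuity: 218852.45902 / (1+0.122)^6 = 109696.88344
Total PV = 11079.08651 + 109696.88344 = 120775.96995

$120775.97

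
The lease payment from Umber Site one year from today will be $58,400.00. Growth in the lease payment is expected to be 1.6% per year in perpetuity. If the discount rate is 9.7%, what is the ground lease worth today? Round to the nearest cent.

$720987.65

Growing perpetuity: P = D₁ / (r − g) = $58,400.0000 / (0.097 − 0.016) = $720,987.65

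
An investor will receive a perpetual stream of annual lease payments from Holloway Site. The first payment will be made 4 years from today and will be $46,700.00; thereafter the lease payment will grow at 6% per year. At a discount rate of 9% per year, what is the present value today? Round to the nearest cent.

$1202032.28

Value at end of year 3: C₁ / (r − g) = $46,700.00 / (0.09 − 0.06) = $1,556,666.6667
Discount to today: PV = $1,556,666.6667 / (1 + 0.09)^3 = $1,556,666.6667 / 1.295029 = $1,202,032.28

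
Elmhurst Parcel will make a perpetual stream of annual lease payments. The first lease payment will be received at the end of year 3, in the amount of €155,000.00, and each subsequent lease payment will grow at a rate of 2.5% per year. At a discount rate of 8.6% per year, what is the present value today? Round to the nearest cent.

Value at end of year 2: C₁ / (r − g) = €155,000.00 / (0.086 − 0.025) = €2,540,983.6066
Discount to today: PV = €2,540,983.6066 / (1 + 0.086)^2 = €2,540,983.6066 / 1.179396 = €2,154,478.74

€2154478.74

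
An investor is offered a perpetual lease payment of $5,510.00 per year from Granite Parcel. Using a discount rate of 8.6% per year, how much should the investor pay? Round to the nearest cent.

$64069.77

Level perpetuity: PV = C / r = $5,510.00 / 0.086 = $64,069.77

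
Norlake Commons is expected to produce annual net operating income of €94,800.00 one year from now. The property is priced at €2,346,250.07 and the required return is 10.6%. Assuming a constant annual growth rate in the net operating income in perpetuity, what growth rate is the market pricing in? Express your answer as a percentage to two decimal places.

P = D₁/(r−g) ⇒ g = r − D₁/P = 0.106 − €94,800.00/€2,346,250.07 = 0.065595

6.56%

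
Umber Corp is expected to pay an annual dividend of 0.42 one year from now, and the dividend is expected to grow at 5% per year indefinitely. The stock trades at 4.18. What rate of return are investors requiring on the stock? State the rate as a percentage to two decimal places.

P = D₁/(r − g) ⇒ r = D₁/P + g = 0.4200/4.18 + 0.05 = 0.100478 + 0.05 = 0.150478

15.05%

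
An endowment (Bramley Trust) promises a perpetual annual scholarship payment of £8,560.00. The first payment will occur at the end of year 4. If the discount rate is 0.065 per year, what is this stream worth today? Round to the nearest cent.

£109021.36

Value at end of year 3: C / r = £8,560.00 / 0.065 = £131,692.3077
Discount to today: PV = £131,692.3077 / (1 + 0.065)^3 = £131,692.3077 / 1.207950 = £109,021.36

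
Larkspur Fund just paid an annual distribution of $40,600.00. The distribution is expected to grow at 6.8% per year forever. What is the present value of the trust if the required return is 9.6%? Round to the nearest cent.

$1548600.00

D₁ = D₀ × (1 + g) = $40,600.00 × 1.068 = $43,360.8000
Growing perpetuity: P = D₁ / (r − g) = $43,360.8000 / (0.096 − 0.068) = $1,548,600.00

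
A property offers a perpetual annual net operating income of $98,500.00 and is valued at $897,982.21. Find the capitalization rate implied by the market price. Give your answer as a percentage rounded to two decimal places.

P = C/r ⇒ r = C/P = $98,500.00/$897,982.21 = 0.109690

10.97%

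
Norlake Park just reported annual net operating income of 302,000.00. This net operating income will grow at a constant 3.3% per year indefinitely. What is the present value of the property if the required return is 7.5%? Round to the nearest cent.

7427761.90

D₁ = D₀ × (1 + g) = 302,000.00 × 1.033 = 311,966.0000
Growing perpetuity: P = D₁ / (r − g) = 311,966.0000 / (0.075 − 0.033) = 7,427,761.90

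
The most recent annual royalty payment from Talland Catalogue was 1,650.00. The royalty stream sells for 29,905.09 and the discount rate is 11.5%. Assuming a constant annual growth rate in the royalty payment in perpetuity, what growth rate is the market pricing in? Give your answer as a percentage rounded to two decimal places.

5.67%

P = D₀(1+g)/(r−g) ⇒ P(r−g) = D₀(1+g) ⇒ g(P+D₀) = P·r − D₀
g = (P·r − D₀)/(P + D₀) = (29,905.09×0.115 − 1,650.00) / (29,905.09 + 1,650.00) = 0.056697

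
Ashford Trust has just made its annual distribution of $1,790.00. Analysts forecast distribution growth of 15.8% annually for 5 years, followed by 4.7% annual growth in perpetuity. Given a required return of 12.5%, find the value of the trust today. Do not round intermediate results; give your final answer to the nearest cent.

$37533.30

D_1 = 2072.82000
D_2 = 2400.32556
D_3 = 2779.57700
D_4 = 3218.75016
D_5 = 3727.31269
Terminal value at year 5: TV = D_5×(1+g_2)/(r−g_2) = 3902.49639/0.078 = 50032.00496
P_0 = D_1/(1+r)^1 + D_2/(1+r)^2 + D_3/(1+r)^3 + D_4/(1+r)^4 + D_5/(1+r)^5 + TV/(1+r)^5
    = 1842.50667 + 1896.55353 + 1952.18577 + 2009.44988 + 2068.39374 + 27764.20834 = 37533.29793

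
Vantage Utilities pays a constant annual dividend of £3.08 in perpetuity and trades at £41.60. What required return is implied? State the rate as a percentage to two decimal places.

P = C/r ⇒ r = C/P = £3.08/£41.60 = 0.074038

7.40%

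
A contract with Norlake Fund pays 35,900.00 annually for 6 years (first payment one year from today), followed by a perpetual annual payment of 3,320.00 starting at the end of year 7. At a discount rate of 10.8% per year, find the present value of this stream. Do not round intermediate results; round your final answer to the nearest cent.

169369.44

PV of 6-year annuity: 35,900.00 × [1 − (1+0.108)^−6] / 0.108 = 152755.37666
Perpetuity value at year 6: 3,320.00 / 0.108 = 30740.74074
PV of perpetuity: 30740.74074 / (1+0.108)^6 = 16614.05967
Total PV = 152755.37666 + 16614.05967 = 169369.43633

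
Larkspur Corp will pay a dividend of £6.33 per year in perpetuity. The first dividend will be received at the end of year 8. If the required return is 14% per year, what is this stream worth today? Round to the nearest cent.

Value at end of year 7: C / r = £6.33 / 0.14 = £45.2143
Discount to today: PV = £45.2143 / (1 + 0.14)^7 = £45.2143 / 2.502269 = £18.07

£18.07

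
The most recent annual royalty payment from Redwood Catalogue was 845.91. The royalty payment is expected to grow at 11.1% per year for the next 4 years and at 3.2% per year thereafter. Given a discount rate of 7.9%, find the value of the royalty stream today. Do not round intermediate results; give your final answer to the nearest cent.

24519.47

D_1 = 939.80601
D_2 = 1044.12448
D_3 = 1160.02229
D_4 = 1288.78477
Terminal value at year 4: TV = D_4×(1+g_2)/(r−g_2) = 1330.02588/0.047 = 28298.42301
P_0 = D_1/(1+r)^1 + D_2/(1+r)^2 + D_3/(1+r)^3 + D_4/(1+r)^4 + TV/(1+r)^4
    = 870.99723 + 896.82847 + 923.42579 + 950.81192 + 20877.40208 = 24519.46549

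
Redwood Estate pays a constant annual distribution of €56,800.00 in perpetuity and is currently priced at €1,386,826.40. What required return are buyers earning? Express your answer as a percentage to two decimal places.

P = C/r ⇒ r = C/P = €56,800.00/€1,386,826.40 = 0.040957

4.10%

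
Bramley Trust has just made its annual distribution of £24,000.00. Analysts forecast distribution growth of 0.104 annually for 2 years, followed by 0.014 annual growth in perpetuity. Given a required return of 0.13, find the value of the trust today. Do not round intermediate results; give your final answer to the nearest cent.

D_1 = 26496.00000
D_2 = 29251.58400
Terminal value at year 2: TV = D_2×(1+g_2)/(r−g_2) = 29661.10618/0.116 = 255699.19117
P_0 = D_1/(1+r)^1 + D_2/(1+r)^2 + TV/(1+r)^2
    = 23447.78761 + 22908.28099 + 200249.97351 = 246606.04211

£246606.04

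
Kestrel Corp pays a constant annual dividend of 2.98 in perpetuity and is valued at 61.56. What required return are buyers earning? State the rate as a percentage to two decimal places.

P = C/r ⇒ r = C/P = 2.98/61.56 = 0.048408

4.84%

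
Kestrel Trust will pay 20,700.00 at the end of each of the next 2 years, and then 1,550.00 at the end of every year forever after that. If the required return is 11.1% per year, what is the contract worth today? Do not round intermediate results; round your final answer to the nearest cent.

PV of 2-year annuity: 20,700.00 × [1 − (1+0.111)^−2] / 0.111 = 35402.21709
Perpetuity value at year 2: 1,550.00 / 0.111 = 13963.96396
PV of perpetuity: 13963.96396 / (1+0.111)^2 = 11313.07331
Total PV = 35402.21709 + 11313.07331 = 46715.29040

46715.29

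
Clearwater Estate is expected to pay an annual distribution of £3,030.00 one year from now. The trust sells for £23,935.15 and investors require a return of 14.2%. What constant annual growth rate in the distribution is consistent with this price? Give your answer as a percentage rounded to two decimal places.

P = D₁/(r−g) ⇒ g = r − D₁/P = 0.142 − £3,030.00/£23,935.15 = 0.015408

1.54%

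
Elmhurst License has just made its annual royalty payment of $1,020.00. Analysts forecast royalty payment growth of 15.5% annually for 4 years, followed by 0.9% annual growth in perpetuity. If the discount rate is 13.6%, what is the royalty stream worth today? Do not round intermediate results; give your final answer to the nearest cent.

$12913.16

D_1 = 1178.10000
D_2 = 1360.70550
D_3 = 1571.61485
D_4 = 1815.21515
Terminal value at year 4: TV = D_4×(1+g_2)/(r−g_2) = 1831.55209/0.127 = 14421.67001
P_0 = D_1/(1+r)^1 + D_2/(1+r)^2 + D_3/(1+r)^3 + D_4/(1+r)^4 + TV/(1+r)^4
    = 1037.05986 + 1054.40505 + 1072.04035 + 1089.97060 + 8659.68767 = 12913.16352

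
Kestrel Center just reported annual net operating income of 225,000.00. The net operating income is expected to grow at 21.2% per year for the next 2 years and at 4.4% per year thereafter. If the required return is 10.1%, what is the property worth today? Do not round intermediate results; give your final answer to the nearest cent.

D_1 = 272700.00000
D_2 = 330512.40000
Terminal value at year 2: TV = D_2×(1+g_2)/(r−g_2) = 345054.94560/0.057 = 6053595.53684
P_0 = D_1/(1+r)^1 + D_2/(1+r)^2 + TV/(1+r)^2
    = 247683.92371 + 272654.78250 + 4993887.59524 = 5514226.30145

5514226.30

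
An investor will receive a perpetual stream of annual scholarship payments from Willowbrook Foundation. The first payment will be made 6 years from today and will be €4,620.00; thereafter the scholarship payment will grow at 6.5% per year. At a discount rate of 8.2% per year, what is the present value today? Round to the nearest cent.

€183255.39

Value at end of year 5: C₁ / (r − g) = €4,620.00 / (0.082 − 0.065) = €271,764.7059
Discount to today: PV = €271,764.7059 / (1 + 0.082)^5 = €271,764.7059 / 1.482983 = €183,255.39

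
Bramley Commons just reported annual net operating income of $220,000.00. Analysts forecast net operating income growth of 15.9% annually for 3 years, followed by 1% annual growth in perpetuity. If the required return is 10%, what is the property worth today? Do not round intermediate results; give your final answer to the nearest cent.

D_1 = 254980.00000
D_2 = 295521.82000
D_3 = 342509.78938
Terminal value at year 3: TV = D_3×(1+g_2)/(r−g_2) = 345934.88727/0.09 = 3843720.96971
P_0 = D_1/(1+r)^1 + D_2/(1+r)^2 + D_3/(1+r)^3 + TV/(1+r)^3
    = 231800.00000 + 244232.90909 + 257332.67421 + 2887844.45508 = 3621210.03838

$3621210.04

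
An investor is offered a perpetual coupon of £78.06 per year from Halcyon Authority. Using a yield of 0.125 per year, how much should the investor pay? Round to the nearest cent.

£624.48

Level perpetuity: PV = C / r = £78.06 / 0.125 = £624.48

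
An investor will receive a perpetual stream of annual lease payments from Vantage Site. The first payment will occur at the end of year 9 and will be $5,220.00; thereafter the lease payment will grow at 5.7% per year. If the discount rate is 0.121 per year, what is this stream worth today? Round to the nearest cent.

$32707.37

Value at end of year 8: C₁ / (r − g) = $5,220.00 / (0.121 − 0.057) = $81,562.5000
Discount to today: PV = $81,562.5000 / (1 + 0.121)^8 = $81,562.5000 / 2.493704 = $32,707.37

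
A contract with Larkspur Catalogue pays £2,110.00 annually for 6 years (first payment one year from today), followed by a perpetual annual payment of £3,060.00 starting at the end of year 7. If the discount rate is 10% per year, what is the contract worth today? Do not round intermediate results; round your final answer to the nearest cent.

PV of 6-year annuity: £2,110.00 × [1 − (1+0.1)^−6] / 0.1 = 9189.60008
Perpetuity value at year 6: £3,060.00 / 0.1 = 30600.00000
PV of perpetuity: 30600.00000 / (1+0.1)^6 = 17272.90226
Total PV = 9189.60008 + 17272.90226 = 26462.50234

£26462.50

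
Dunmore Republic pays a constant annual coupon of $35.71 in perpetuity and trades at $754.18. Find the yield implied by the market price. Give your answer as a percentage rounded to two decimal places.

P = C/r ⇒ r = C/P = $35.71/$754.18 = 0.047349

4.73%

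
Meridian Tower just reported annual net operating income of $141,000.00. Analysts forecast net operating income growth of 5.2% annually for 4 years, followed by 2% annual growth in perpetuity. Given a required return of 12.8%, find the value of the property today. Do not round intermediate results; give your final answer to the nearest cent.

D_1 = 148332.00000
D_2 = 156045.26400
D_3 = 164159.61773
D_4 = 172695.91785
Terminal value at year 4: TV = D_4×(1+g_2)/(r−g_2) = 176149.83621/0.108 = 1631017.00192
P_0 = D_1/(1+r)^1 + D_2/(1+r)^2 + D_3/(1+r)^3 + D_4/(1+r)^4 + TV/(1+r)^4
    = 131500.00000 + 122640.07092 + 114377.08742 + 106670.82976 + 1007446.72548 = 1482634.71358

$1482634.71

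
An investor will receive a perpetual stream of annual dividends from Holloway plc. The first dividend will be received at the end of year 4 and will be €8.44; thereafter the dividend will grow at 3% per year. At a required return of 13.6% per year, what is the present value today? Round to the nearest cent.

Value at end of year 3: C₁ / (r − g) = €8.44 / (0.136 − 0.03) = €79.6226
Discount to today: PV = €79.6226 / (1 + 0.136)^3 = €79.6226 / 1.466003 = €54.31

€54.31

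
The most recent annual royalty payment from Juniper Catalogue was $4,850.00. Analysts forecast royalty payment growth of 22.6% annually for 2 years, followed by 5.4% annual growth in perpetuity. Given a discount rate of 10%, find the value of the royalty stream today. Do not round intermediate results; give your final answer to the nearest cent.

$149475.08

D_1 = 5946.10000
D_2 = 7289.91860
Terminal value at year 2: TV = D_2×(1+g_2)/(r−g_2) = 7683.57420/0.046 = 167034.22183
P_0 = D_1/(1+r)^1 + D_2/(1+r)^2 + TV/(1+r)^2
    = 5405.54545 + 6024.72612 + 138044.81143 = 149475.08300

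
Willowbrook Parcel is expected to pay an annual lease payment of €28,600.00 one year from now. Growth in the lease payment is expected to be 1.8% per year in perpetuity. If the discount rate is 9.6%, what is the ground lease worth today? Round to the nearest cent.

Growing perpetuity: P = D₁ / (r − g) = €28,600.0000 / (0.096 − 0.018) = €366,666.67

€366666.67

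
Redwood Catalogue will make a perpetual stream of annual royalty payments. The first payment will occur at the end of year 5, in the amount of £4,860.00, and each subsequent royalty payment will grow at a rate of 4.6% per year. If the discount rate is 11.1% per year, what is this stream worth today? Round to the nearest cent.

Value at end of year 4: C₁ / (r − g) = £4,860.00 / (0.111 − 0.046) = £74,769.2308
Discount to today: PV = £74,769.2308 / (1 + 0.111)^4 = £74,769.2308 / 1.523548 = £49,075.72

£49075.72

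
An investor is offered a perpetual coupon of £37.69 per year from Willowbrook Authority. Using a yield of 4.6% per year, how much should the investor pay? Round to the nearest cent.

£819.35

Level perpetuity: PV = C / r = £37.69 / 0.046 = £819.35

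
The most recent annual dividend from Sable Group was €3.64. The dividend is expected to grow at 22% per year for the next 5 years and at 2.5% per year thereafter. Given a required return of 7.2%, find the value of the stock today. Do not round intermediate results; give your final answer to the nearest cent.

D_1 = 4.44080
D_2 = 5.41778
D_3 = 6.60969
D_4 = 8.06382
D_5 = 9.83786
Terminal value at year 5: TV = D_5×(1+g_2)/(r−g_2) = 10.08380/0.047 = 214.54902
P_0 = D_1/(1+r)^1 + D_2/(1+r)^2 + D_3/(1+r)^3 + D_4/(1+r)^4 + D_5/(1+r)^5 + TV/(1+r)^5
    = 4.14254 + 4.71445 + 5.36533 + 6.10607 + 6.94907 + 151.54884 = 178.82630

€178.83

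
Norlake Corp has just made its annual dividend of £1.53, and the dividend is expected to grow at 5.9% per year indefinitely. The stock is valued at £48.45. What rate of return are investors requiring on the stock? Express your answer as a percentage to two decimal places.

D₁ = £1.53 × 1.059 = £1.6203
P = D₁/(r − g) ⇒ r = D₁/P + g = £1.6203/£48.45 + 0.059 = 0.033442 + 0.059 = 0.092442

9.24%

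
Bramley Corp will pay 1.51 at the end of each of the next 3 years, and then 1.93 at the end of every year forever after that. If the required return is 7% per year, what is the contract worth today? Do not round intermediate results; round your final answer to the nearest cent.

26.47

PV of 3-year annuity: 1.51 × [1 − (1+0.07)^−3] / 0.07 = 3.96272
Perpetuity value at year 3: 1.93 / 0.07 = 27.57143
PV of perpetuity: 27.57143 / (1+0.07)^3 = 22.50650
Total PV = 3.96272 + 22.50650 = 26.46922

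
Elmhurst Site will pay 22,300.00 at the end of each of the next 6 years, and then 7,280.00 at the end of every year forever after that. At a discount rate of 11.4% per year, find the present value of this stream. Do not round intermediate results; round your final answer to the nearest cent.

126676.79

PV of 6-year annuity: 22,300.00 × [1 − (1+0.114)^−6] / 0.114 = 93263.79478
Perpetuity value at year 6: 7,280.00 / 0.114 = 63859.64912
PV of perpetuity: 63859.64912 / (1+0.114)^6 = 33412.99325
Total PV = 93263.79478 + 33412.99325 = 126676.78803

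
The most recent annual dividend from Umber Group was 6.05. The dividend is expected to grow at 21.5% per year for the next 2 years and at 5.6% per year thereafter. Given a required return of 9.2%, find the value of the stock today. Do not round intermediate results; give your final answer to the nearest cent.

233.92

D_1 = 7.35075
D_2 = 8.93116
Terminal value at year 2: TV = D_2×(1+g_2)/(r−g_2) = 9.43131/0.036 = 261.98073
P_0 = D_1/(1+r)^1 + D_2/(1+r)^2 + TV/(1+r)^2
    = 6.73146 + 7.48967 + 219.69697 = 233.91810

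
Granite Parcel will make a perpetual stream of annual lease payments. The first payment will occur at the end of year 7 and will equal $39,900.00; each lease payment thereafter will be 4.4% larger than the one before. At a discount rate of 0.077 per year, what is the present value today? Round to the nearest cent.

$774755.62

Value at end of year 6: C₁ / (r − g) = $39,900.00 / (0.077 − 0.044) = $1,209,090.9091
Discount to today: PV = $1,209,090.9091 / (1 + 0.077)^6 = $1,209,090.9091 / 1.560609 = $774,755.62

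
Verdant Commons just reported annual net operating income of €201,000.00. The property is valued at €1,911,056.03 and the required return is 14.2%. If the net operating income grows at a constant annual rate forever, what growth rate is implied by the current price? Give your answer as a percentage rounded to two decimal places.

3.33%

P = D₀(1+g)/(r−g) ⇒ P(r−g) = D₀(1+g) ⇒ g(P+D₀) = P·r − D₀
g = (P·r − D₀)/(P + D₀) = (€1,911,056.03×0.142 − €201,000.00) / (€1,911,056.03 + €201,000.00) = 0.033318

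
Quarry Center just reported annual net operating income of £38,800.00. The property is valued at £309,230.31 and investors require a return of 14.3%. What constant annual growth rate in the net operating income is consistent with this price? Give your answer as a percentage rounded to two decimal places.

1.56%

P = D₀(1+g)/(r−g) ⇒ P(r−g) = D₀(1+g) ⇒ g(P+D₀) = P·r − D₀
g = (P·r − D₀)/(P + D₀) = (£309,230.31×0.143 − £38,800.00) / (£309,230.31 + £38,800.00) = 0.015573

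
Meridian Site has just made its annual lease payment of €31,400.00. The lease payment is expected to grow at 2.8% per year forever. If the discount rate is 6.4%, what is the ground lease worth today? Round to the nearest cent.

D₁ = D₀ × (1 + g) = €31,400.00 × 1.028 = €32,279.2000
Growing perpetuity: P = D₁ / (r − g) = €32,279.2000 / (0.064 − 0.028) = €896,644.44

€896644.44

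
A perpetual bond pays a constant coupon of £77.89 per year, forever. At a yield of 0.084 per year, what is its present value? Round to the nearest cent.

Level perpetuity: PV = C / r = £77.89 / 0.084 = £927.26

£927.26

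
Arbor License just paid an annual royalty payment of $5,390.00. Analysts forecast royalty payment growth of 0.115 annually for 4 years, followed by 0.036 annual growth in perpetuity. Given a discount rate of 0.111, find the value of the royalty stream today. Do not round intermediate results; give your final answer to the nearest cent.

D_1 = 6009.85000
D_2 = 6700.98275
D_3 = 7471.59577
D_4 = 8330.82928
Terminal value at year 4: TV = D_4×(1+g_2)/(r−g_2) = 8630.73913/0.075 = 115076.52178
P_0 = D_1/(1+r)^1 + D_2/(1+r)^2 + D_3/(1+r)^3 + D_4/(1+r)^4 + TV/(1+r)^4
    = 5409.40594 + 5428.88175 + 5448.42768 + 5468.04398 + 75531.91417 = 97286.67352

$97286.67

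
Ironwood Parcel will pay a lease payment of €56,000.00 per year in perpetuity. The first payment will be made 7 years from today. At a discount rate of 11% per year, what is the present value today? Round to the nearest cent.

Value at end of year 6: C / r = €56,000.00 / 0.11 = €509,090.9091
Discount to today: PV = €509,090.9091 / (1 + 0.11)^6 = €509,090.9091 / 1.870415 = €272,180.79

€272180.79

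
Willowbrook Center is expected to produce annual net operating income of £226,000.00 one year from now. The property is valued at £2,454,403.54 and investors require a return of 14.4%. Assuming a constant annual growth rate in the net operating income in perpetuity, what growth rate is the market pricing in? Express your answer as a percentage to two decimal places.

5.19%

P = D₁/(r−g) ⇒ g = r − D₁/P = 0.144 − £226,000.00/£2,454,403.54 = 0.051921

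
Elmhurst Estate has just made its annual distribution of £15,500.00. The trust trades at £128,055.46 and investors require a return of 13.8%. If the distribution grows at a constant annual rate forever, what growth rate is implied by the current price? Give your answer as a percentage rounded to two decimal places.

1.51%

P = D₀(1+g)/(r−g) ⇒ P(r−g) = D₀(1+g) ⇒ g(P+D₀) = P·r − D₀
g = (P·r − D₀)/(P + D₀) = (£128,055.46×0.138 − £15,500.00) / (£128,055.46 + £15,500.00) = 0.015128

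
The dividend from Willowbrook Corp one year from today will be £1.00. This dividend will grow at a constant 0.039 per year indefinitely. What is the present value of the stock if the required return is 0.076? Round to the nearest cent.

£27.03

Growing perpetuity: P = D₁ / (r − g) = £1.0000 / (0.076 − 0.039) = £27.03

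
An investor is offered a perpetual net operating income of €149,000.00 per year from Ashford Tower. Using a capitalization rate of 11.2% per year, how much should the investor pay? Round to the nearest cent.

€1330357.14

Level perpetuity: PV = C / r = €149,000.00 / 0.112 = €1,330,357.14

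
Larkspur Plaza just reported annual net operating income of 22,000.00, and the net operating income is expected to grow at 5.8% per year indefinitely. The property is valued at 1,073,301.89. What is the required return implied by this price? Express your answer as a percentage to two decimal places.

D₁ = 22,000.00 × 1.058 = 23,276.0000
P = D₁/(r − g) ⇒ r = D₁/P + g = 23,276.0000/1,073,301.89 + 0.058 = 0.021686 + 0.058 = 0.079686

7.97%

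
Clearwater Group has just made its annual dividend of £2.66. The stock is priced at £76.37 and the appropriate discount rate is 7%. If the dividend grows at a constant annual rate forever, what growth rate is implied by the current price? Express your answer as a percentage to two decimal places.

3.40%

P = D₀(1+g)/(r−g) ⇒ P(r−g) = D₀(1+g) ⇒ g(P+D₀) = P·r − D₀
g = (P·r − D₀)/(P + D₀) = (£76.37×0.07 − £2.66) / (£76.37 + £2.66) = 0.033986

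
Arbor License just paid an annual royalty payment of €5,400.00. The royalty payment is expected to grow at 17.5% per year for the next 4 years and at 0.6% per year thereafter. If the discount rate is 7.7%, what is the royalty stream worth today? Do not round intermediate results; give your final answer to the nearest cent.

€135379.67

D_1 = 6345.00000
D_2 = 7455.37500
D_3 = 8760.06562
D_4 = 10293.07711
Terminal value at year 4: TV = D_4×(1+g_2)/(r−g_2) = 10354.83557/0.071 = 145842.75454
P_0 = D_1/(1+r)^1 + D_2/(1+r)^2 + D_3/(1+r)^3 + D_4/(1+r)^4 + TV/(1+r)^4
    = 5891.36490 + 6427.44082 + 7012.29616 + 7650.36953 + 108398.19362 = 135379.66503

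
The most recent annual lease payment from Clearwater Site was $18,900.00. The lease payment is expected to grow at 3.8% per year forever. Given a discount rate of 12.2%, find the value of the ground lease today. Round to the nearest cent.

D₁ = D₀ × (1 + g) = $18,900.00 × 1.038 = $19,618.2000
Growing perpetuity: P = D₁ / (r − g) = $19,618.2000 / (0.122 − 0.038) = $233,550.00

$233550.00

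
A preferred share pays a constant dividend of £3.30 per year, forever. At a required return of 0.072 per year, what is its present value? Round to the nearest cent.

£45.83

Level perpetuity: PV = C / r = £3.30 / 0.072 = £45.83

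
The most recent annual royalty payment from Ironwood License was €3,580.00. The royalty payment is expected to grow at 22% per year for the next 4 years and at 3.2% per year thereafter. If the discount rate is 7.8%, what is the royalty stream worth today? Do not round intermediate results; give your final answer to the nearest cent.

€151454.57

D_1 = 4367.60000
D_2 = 5328.47200
D_3 = 6500.73584
D_4 = 7930.89772
Terminal value at year 4: TV = D_4×(1+g_2)/(r−g_2) = 8184.68645/0.046 = 177927.96635
P_0 = D_1/(1+r)^1 + D_2/(1+r)^2 + D_3/(1+r)^3 + D_4/(1+r)^4 + TV/(1+r)^4
    = 4051.57699 + 4585.27267 + 5189.26962 + 5872.82833 + 131755.62684 = 151454.57445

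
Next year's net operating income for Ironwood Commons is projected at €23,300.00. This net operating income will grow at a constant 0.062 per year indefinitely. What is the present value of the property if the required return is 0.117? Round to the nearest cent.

Growing perpetuity: P = D₁ / (r − g) = €23,300.0000 / (0.117 − 0.062) = €423,636.36

€423636.36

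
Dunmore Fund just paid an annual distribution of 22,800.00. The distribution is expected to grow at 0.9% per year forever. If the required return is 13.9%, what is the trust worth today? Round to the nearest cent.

176963.08

D₁ = D₀ × (1 + g) = 22,800.00 × 1.009 = 23,005.2000
Growing perpetuity: P = D₁ / (r − g) = 23,005.2000 / (0.139 − 0.009) = 176,963.08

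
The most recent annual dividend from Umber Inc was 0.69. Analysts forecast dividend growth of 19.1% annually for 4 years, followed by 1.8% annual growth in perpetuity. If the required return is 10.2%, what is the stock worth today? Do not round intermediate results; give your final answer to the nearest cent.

D_1 = 0.82179
D_2 = 0.97875
D_3 = 1.16569
D_4 = 1.38834
Terminal value at year 4: TV = D_4×(1+g_2)/(r−g_2) = 1.41333/0.084 = 16.82537
P_0 = D_1/(1+r)^1 + D_2/(1+r)^2 + D_3/(1+r)^3 + D_4/(1+r)^4 + TV/(1+r)^4
    = 0.74573 + 0.80595 + 0.87104 + 0.94139 + 11.40875 = 14.77287

14.77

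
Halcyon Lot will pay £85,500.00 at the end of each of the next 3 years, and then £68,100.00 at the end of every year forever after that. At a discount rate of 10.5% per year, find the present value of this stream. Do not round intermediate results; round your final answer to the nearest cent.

PV of 3-year annuity: £85,500.00 × [1 − (1+0.105)^−3] / 0.105 = 210768.05603
Perpetuity value at year 3: £68,100.00 / 0.105 = 648571.42857
PV of perpetuity: 648571.42857 / (1+0.105)^3 = 480696.52079
Total PV = 210768.05603 + 480696.52079 = 691464.57682

£691464.58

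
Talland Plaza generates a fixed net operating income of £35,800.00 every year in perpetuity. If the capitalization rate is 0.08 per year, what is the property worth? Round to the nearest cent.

Level perpetuity: PV = C / r = £35,800.00 / 0.08 = £447,500.00

£447500.00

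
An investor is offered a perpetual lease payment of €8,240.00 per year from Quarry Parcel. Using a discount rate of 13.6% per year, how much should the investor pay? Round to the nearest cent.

Level perpetuity: PV = C / r = €8,240.00 / 0.136 = €60,588.24

€60588.24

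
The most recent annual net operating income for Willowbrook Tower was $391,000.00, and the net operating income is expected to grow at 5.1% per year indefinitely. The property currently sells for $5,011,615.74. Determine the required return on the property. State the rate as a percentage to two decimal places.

D₁ = $391,000.00 × 1.051 = $410,941.0000
P = D₁/(r − g) ⇒ r = D₁/P + g = $410,941.0000/$5,011,615.74 + 0.051 = 0.081998 + 0.051 = 0.132998

13.30%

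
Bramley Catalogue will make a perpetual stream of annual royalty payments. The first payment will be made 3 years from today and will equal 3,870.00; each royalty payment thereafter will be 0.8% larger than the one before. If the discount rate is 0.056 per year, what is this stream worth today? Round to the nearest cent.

Value at end of year 2: C₁ / (r − g) = 3,870.00 / (0.056 − 0.008) = 80,625.0000
Discount to today: PV = 80,625.0000 / (1 + 0.056)^2 = 80,625.0000 / 1.115136 = 72,300.60

72300.60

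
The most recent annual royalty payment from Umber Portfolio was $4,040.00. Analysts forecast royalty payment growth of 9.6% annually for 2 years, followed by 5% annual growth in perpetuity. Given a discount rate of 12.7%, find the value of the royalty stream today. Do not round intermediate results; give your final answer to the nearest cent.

$59851.53

D_1 = 4427.84000
D_2 = 4852.91264
Terminal value at year 2: TV = D_2×(1+g_2)/(r−g_2) = 5095.55827/0.077 = 66176.08145
P_0 = D_1/(1+r)^1 + D_2/(1+r)^2 + TV/(1+r)^2
    = 3928.87311 + 3820.80296 + 52101.85852 = 59851.53459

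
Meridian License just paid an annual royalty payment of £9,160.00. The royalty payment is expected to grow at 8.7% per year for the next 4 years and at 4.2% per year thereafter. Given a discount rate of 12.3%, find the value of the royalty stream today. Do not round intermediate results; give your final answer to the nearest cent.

£137233.55

D_1 = 9956.92000
D_2 = 10823.17204
D_3 = 11764.78801
D_4 = 12788.32456
Terminal value at year 4: TV = D_4×(1+g_2)/(r−g_2) = 13325.43420/0.081 = 164511.53328
P_0 = D_1/(1+r)^1 + D_2/(1+r)^2 + D_3/(1+r)^3 + D_4/(1+r)^4 + TV/(1+r)^4
    = 8866.35797 + 8582.12922 + 8307.01199 + 8040.71418 + 103437.33556 = 137233.54892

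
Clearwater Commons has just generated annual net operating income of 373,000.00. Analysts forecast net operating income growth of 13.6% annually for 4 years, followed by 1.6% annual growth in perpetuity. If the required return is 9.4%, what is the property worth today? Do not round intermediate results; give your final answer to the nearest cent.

D_1 = 423728.00000
D_2 = 481355.00800
D_3 = 546819.28909
D_4 = 621186.71240
Terminal value at year 4: TV = D_4×(1+g_2)/(r−g_2) = 631125.69980/0.078 = 8091355.12567
P_0 = D_1/(1+r)^1 + D_2/(1+r)^2 + D_3/(1+r)^3 + D_4/(1+r)^4 + TV/(1+r)^4
    = 387319.92687 + 402189.61328 + 417630.16516 + 433663.49874 + 5648745.06053 = 7289548.26459

7289548.26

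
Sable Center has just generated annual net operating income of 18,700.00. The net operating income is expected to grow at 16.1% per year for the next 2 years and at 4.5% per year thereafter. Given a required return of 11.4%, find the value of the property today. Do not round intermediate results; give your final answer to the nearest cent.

D_1 = 21710.70000
D_2 = 25206.12270
Terminal value at year 2: TV = D_2×(1+g_2)/(r−g_2) = 26340.39822/0.069 = 381744.90176
P_0 = D_1/(1+r)^1 + D_2/(1+r)^2 + TV/(1+r)^2
    = 19488.95871 + 20311.20382 + 307611.71008 = 347411.87261

347411.87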